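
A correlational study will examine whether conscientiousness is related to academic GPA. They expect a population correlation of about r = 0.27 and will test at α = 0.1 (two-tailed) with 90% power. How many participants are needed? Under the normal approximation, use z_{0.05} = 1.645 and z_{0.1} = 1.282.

n = 115

Fisher's z: C = ½·ln((1+r)/(1−r)) = ½·ln(1.7397) = 0.2769.
n = ((z_{α/2} + z_β)/C)² + 3.
(1.645 + 1.282) / 0.2769 = 2.927 / 0.2769 = 10.571.
n = 10.571² + 3 = 111.74 + 3 = 114.7.
Round up.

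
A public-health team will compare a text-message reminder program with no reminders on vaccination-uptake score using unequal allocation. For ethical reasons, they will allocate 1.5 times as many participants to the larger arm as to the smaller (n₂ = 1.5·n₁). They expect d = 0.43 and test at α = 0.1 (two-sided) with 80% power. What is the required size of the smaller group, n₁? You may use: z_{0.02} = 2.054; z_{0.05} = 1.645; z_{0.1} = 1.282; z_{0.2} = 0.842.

n₁ = 56

With allocation ratio k = n₂/n₁ = 1.5, Var(x̄₁−x̄₂) = σ²(1/n₁ + 1/(k·n₁)) = σ²·(k+1)/(k·n₁).
So n₁ = (1 + 1/k)·((z_{α/2} + z_β)/d)² = 1.667 × (2.487/0.43)².
n₁ = 1.667 × 33.45 = 55.8.
Round up: n₁ = 56, giving n₂ = 1.5 × 56 = 84.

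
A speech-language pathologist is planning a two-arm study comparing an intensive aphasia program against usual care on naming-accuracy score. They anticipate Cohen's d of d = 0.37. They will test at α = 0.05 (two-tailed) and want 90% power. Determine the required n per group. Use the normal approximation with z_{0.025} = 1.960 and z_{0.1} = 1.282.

n = 154 per group

For two independent groups with equal n: n = 2·((z_{α/2} + z_β) / d)².
z_{α/2} + z_β = 1.960 + 1.282 = 3.242.
n = 2 × (3.242 / 0.37)² = 2 × 8.762² = 2 × 76.78 = 153.6.
Round up to the next whole participant.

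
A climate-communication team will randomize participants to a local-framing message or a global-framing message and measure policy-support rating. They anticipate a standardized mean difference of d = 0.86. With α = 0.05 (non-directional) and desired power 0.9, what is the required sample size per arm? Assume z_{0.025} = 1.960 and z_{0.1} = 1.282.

For two independent groups with equal n: n = 2·((z_{α/2} + z_β) / d)².
z_{α/2} + z_β = 1.960 + 1.282 = 3.242.
n = 2 × (3.242 / 0.86)² = 2 × 3.770² = 2 × 14.21 = 28.4.
Round up to the next whole participant.

n = 29 per group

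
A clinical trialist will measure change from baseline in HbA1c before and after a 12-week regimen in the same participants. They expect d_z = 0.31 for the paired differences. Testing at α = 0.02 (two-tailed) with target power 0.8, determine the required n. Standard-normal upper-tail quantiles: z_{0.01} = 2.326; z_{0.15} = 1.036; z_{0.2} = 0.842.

n = 105 pairs

For a paired (one-sample on differences) test: n = ((z_{α/2} + z_β) / d)².
z_{α/2} + z_β = 2.326 + 0.842 = 3.168.
n = (3.168 / 0.31)² = 10.219² = 104.44.
Round up.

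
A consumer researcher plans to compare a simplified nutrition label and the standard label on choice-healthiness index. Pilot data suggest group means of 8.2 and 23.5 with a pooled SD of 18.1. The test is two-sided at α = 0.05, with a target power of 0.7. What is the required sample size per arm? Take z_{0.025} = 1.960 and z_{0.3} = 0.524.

n = 18 per group

Cohen's d = |M₁ − M₂| / SD_pooled = |8.2 − 23.5| / 18.1 = 15.3 / 18.1 = 0.845.
For two independent groups with equal n: n = 2·((z_{α/2} + z_β) / d)².
z_{α/2} + z_β = 1.960 + 0.524 = 2.484.
n = 2 × (2.484 / 0.845)² = 2 × 2.940² = 2 × 8.64 = 17.3.
Round up to the next whole participant.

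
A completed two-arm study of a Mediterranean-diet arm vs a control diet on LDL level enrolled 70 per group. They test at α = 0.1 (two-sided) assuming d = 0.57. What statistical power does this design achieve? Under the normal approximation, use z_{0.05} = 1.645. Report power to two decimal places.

For two equal groups, power = Φ(d·√(n/2) − z_{α/2}).
d·√(n/2) = 0.57 × √(70/2) = 0.57 × 5.916 = 3.372.
z_β = 3.372 − 1.645 = 1.727.
Power = Φ(1.727) = 0.958.

power ≈ 0.96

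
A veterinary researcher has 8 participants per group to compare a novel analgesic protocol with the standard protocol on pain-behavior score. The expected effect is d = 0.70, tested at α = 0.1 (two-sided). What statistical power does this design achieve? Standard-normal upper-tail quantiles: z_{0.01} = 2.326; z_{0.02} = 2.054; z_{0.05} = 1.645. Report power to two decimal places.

power ≈ 0.40

For two equal groups, power = Φ(d·√(n/2) − z_{α/2}).
d·√(n/2) = 0.70 × √(8/2) = 0.70 × 2.000 = 1.400.
z_β = 1.400 − 1.645 = -0.245.
Power = Φ(-0.245) = 0.403.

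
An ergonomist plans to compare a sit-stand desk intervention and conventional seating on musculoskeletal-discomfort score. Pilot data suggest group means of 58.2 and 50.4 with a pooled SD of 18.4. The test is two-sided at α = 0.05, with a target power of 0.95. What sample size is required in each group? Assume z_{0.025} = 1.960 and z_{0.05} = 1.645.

Cohen's d = |M₁ − M₂| / SD_pooled = |58.2 − 50.4| / 18.4 = 7.8 / 18.4 = 0.424.
For two independent groups with equal n: n = 2·((z_{α/2} + z_β) / d)².
z_{α/2} + z_β = 1.960 + 1.645 = 3.605.
n = 2 × (3.605 / 0.424)² = 2 × 8.502² = 2 × 72.29 = 144.6.
Round up to the next whole participant.

n = 145 per group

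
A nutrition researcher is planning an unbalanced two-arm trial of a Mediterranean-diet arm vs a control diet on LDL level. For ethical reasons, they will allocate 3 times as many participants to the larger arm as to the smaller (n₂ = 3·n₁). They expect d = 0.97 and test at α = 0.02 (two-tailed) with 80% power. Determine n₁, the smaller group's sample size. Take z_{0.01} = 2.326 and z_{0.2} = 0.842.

With allocation ratio k = n₂/n₁ = 3, Var(x̄₁−x̄₂) = σ²(1/n₁ + 1/(k·n₁)) = σ²·(k+1)/(k·n₁).
So n₁ = (1 + 1/k)·((z_{α/2} + z_β)/d)² = 1.333 × (3.168/0.97)².
n₁ = 1.333 × 10.67 = 14.2.
Round up: n₁ = 15, giving n₂ = 3 × 15 = 45.

n₁ = 15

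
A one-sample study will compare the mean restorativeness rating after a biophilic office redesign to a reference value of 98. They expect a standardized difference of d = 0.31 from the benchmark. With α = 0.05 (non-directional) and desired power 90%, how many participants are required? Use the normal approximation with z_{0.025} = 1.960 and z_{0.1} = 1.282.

For a one-sample test: n = ((z_{α/2} + z_β) / d)².
z_{α/2} + z_β = 1.960 + 1.282 = 3.242.
n = (3.242 / 0.31)² = 10.458² = 109.37.
Round up.

n = 110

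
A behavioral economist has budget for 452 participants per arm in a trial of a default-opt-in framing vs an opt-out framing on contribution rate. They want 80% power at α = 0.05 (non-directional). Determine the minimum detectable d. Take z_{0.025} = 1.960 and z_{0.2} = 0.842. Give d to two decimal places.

For two independent groups of n = 452 each: d_min = (z_{α/2} + z_β)·√(2/n).
z-sum = 1.960 + 0.842 = 2.802.
d_min = 2.802 × √(2/452) = 2.802 × 0.0665 = 0.186.

d_min ≈ 0.19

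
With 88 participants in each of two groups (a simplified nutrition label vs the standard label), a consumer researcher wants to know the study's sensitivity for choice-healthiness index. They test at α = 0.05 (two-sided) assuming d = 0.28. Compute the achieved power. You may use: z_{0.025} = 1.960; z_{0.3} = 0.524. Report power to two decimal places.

power ≈ 0.46

For two equal groups, power = Φ(d·√(n/2) − z_{α/2}).
d·√(n/2) = 0.28 × √(88/2) = 0.28 × 6.633 = 1.857.
z_β = 1.857 − 1.960 = -0.103.
Power = Φ(-0.103) = 0.459.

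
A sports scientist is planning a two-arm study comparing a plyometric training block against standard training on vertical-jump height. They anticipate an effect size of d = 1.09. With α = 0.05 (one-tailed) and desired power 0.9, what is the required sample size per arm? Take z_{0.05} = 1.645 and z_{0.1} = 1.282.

For two independent groups with equal n: n = 2·((z_{α} + z_β) / d)².
z_{α} + z_β = 1.645 + 1.282 = 2.927.
n = 2 × (2.927 / 1.09)² = 2 × 2.685² = 2 × 7.21 = 14.4.
Round up to the next whole participant.

n = 15 per group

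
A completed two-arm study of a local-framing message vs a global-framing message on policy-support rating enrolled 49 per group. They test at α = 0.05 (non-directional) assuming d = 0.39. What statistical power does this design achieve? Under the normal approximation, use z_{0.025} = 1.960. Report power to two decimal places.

For two equal groups, power = Φ(d·√(n/2) − z_{α/2}).
d·√(n/2) = 0.39 × √(49/2) = 0.39 × 4.950 = 1.930.
z_β = 1.930 − 1.960 = -0.030.
Power = Φ(-0.030) = 0.488.

power ≈ 0.49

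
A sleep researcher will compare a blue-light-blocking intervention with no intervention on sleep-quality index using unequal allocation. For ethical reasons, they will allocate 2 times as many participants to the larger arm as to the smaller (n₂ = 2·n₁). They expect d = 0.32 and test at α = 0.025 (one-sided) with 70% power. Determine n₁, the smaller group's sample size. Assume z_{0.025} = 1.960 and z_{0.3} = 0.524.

With allocation ratio k = n₂/n₁ = 2, Var(x̄₁−x̄₂) = σ²(1/n₁ + 1/(k·n₁)) = σ²·(k+1)/(k·n₁).
So n₁ = (1 + 1/k)·((z_{α} + z_β)/d)² = 1.500 × (2.484/0.32)².
n₁ = 1.500 × 60.26 = 90.4.
Round up: n₁ = 91, giving n₂ = 2 × 91 = 182.

n₁ = 91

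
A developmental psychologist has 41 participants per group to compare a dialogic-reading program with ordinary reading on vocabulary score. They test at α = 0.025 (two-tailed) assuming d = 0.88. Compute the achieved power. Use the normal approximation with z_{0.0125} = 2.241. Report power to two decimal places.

For two equal groups, power = Φ(d·√(n/2) − z_{α/2}).
d·√(n/2) = 0.88 × √(41/2) = 0.88 × 4.528 = 3.984.
z_β = 3.984 − 2.241 = 1.743.
Power = Φ(1.743) = 0.959.

power ≈ 0.96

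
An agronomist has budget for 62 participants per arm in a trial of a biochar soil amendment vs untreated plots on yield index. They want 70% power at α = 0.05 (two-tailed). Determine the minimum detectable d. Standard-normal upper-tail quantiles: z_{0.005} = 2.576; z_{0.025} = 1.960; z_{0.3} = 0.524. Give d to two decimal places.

d_min ≈ 0.45

For two independent groups of n = 62 each: d_min = (z_{α/2} + z_β)·√(2/n).
z-sum = 1.960 + 0.524 = 2.484.
d_min = 2.484 × √(2/62) = 2.484 × 0.1796 = 0.446.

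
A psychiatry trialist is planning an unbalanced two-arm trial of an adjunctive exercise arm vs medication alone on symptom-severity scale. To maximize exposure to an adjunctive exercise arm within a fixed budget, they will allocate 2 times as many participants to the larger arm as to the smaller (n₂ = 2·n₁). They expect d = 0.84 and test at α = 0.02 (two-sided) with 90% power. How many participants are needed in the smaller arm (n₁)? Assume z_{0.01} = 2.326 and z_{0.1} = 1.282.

n₁ = 28

With allocation ratio k = n₂/n₁ = 2, Var(x̄₁−x̄₂) = σ²(1/n₁ + 1/(k·n₁)) = σ²·(k+1)/(k·n₁).
So n₁ = (1 + 1/k)·((z_{α/2} + z_β)/d)² = 1.500 × (3.608/0.84)².
n₁ = 1.500 × 18.45 = 27.7.
Round up: n₁ = 28, giving n₂ = 2 × 28 = 56.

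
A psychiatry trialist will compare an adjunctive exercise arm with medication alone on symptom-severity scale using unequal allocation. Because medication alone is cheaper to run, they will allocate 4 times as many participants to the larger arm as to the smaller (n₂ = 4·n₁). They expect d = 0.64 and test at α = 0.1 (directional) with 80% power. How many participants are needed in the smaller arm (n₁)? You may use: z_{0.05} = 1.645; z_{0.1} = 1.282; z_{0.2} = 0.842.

n₁ = 14

With allocation ratio k = n₂/n₁ = 4, Var(x̄₁−x̄₂) = σ²(1/n₁ + 1/(k·n₁)) = σ²·(k+1)/(k·n₁).
So n₁ = (1 + 1/k)·((z_{α} + z_β)/d)² = 1.250 × (2.124/0.64)².
n₁ = 1.250 × 11.01 = 13.8.
Round up: n₁ = 14, giving n₂ = 4 × 14 = 56.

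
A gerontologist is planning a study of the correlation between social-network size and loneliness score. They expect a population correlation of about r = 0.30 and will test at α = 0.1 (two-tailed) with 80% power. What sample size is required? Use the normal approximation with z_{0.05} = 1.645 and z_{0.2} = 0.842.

n = 68

Fisher's z: C = ½·ln((1+r)/(1−r)) = ½·ln(1.8571) = 0.3095.
n = ((z_{α/2} + z_β)/C)² + 3.
(1.645 + 0.842) / 0.3095 = 2.487 / 0.3095 = 8.036.
n = 8.036² + 3 = 64.57 + 3 = 67.6.
Round up.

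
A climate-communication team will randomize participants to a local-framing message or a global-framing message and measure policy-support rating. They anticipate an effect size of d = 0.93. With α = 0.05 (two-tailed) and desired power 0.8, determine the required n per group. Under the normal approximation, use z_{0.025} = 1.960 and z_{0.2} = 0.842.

For two independent groups with equal n: n = 2·((z_{α/2} + z_β) / d)².
z_{α/2} + z_β = 1.960 + 0.842 = 2.802.
n = 2 × (2.802 / 0.93)² = 2 × 3.013² = 2 × 9.08 = 18.2.
Round up to the next whole participant.

n = 19 per group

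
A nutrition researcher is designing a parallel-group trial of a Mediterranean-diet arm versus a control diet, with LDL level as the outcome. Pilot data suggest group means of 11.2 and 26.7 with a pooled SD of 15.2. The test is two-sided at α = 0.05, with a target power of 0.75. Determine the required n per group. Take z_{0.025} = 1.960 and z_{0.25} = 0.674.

n = 14 per group

Cohen's d = |M₁ − M₂| / SD_pooled = |11.2 − 26.7| / 15.2 = 15.5 / 15.2 = 1.020.
For two independent groups with equal n: n = 2·((z_{α/2} + z_β) / d)².
z_{α/2} + z_β = 1.960 + 0.674 = 2.634.
n = 2 × (2.634 / 1.020)² = 2 × 2.582² = 2 × 6.67 = 13.3.
Round up to the next whole participant.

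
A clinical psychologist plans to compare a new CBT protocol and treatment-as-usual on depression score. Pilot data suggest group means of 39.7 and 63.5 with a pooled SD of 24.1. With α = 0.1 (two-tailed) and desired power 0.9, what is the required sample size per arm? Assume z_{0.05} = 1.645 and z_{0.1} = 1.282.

Cohen's d = |M₁ − M₂| / SD_pooled = |39.7 − 63.5| / 24.1 = 23.8 / 24.1 = 0.988.
For two independent groups with equal n: n = 2·((z_{α/2} + z_β) / d)².
z_{α/2} + z_β = 1.645 + 1.282 = 2.927.
n = 2 × (2.927 / 0.988)² = 2 × 2.963² = 2 × 8.78 = 17.6.
Round up to the next whole participant.

n = 18 per group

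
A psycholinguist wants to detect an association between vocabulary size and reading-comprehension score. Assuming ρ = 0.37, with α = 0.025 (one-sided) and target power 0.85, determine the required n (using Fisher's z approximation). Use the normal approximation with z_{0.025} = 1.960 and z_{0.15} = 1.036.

Fisher's z: C = ½·ln((1+r)/(1−r)) = ½·ln(2.1746) = 0.3884.
n = ((z_{α} + z_β)/C)² + 3.
(1.960 + 1.036) / 0.3884 = 2.996 / 0.3884 = 7.714.
n = 7.714² + 3 = 59.50 + 3 = 62.5.
Round up.

n = 63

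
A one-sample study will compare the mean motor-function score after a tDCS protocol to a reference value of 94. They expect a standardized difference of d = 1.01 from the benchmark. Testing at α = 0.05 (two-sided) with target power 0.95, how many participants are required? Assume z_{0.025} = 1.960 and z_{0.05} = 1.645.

n = 13

For a one-sample test: n = ((z_{α/2} + z_β) / d)².
z_{α/2} + z_β = 1.960 + 1.645 = 3.605.
n = (3.605 / 1.01)² = 3.569² = 12.74.
Round up.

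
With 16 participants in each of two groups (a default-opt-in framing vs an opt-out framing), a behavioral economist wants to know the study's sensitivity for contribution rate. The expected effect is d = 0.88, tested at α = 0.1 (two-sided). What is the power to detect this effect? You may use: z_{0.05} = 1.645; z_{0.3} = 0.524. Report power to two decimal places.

power ≈ 0.80

For two equal groups, power = Φ(d·√(n/2) − z_{α/2}).
d·√(n/2) = 0.88 × √(16/2) = 0.88 × 2.828 = 2.489.
z_β = 2.489 − 1.645 = 0.844.
Power = Φ(0.844) = 0.801.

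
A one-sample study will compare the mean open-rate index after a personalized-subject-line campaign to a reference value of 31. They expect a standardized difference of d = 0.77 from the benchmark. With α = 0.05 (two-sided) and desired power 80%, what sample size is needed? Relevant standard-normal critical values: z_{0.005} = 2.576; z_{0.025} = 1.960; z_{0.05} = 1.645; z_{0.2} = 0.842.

For a one-sample test: n = ((z_{α/2} + z_β) / d)².
z_{α/2} + z_β = 1.960 + 0.842 = 2.802.
n = (2.802 / 0.77)² = 3.639² = 13.24.
Round up.

n = 14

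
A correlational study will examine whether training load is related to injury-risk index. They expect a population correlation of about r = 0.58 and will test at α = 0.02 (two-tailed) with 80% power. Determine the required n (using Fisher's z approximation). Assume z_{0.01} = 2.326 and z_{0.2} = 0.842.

Fisher's z: C = ½·ln((1+r)/(1−r)) = ½·ln(3.7619) = 0.6625.
n = ((z_{α/2} + z_β)/C)² + 3.
(2.326 + 0.842) / 0.6625 = 3.168 / 0.6625 = 4.782.
n = 4.782² + 3 = 22.87 + 3 = 25.9.
Round up.

n = 26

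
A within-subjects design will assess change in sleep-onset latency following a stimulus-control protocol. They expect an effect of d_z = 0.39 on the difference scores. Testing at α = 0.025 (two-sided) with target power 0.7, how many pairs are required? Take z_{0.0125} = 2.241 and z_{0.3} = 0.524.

For a paired (one-sample on differences) test: n = ((z_{α/2} + z_β) / d)².
z_{α/2} + z_β = 2.241 + 0.524 = 2.765.
n = (2.765 / 0.39)² = 7.090² = 50.26.
Round up.

n = 51 pairs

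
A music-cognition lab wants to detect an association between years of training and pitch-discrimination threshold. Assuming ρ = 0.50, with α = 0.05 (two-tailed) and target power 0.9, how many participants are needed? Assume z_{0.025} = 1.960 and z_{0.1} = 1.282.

Fisher's z: C = ½·ln((1+r)/(1−r)) = ½·ln(3.0000) = 0.5493.
n = ((z_{α/2} + z_β)/C)² + 3.
(1.960 + 1.282) / 0.5493 = 3.242 / 0.5493 = 5.902.
n = 5.902² + 3 = 34.83 + 3 = 37.8.
Round up.

n = 38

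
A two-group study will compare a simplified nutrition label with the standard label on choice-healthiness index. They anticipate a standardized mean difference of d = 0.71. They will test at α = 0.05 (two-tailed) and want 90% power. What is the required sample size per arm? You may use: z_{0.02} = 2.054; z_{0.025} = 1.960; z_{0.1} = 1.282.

For two independent groups with equal n: n = 2·((z_{α/2} + z_β) / d)².
z_{α/2} + z_β = 1.960 + 1.282 = 3.242.
n = 2 × (3.242 / 0.71)² = 2 × 4.566² = 2 × 20.85 = 41.7.
Round up to the next whole participant.

n = 42 per group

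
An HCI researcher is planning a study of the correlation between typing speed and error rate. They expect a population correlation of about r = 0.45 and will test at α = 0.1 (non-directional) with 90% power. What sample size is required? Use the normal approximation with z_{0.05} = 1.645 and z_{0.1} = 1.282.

Fisher's z: C = ½·ln((1+r)/(1−r)) = ½·ln(2.6364) = 0.4847.
n = ((z_{α/2} + z_β)/C)² + 3.
(1.645 + 1.282) / 0.4847 = 2.927 / 0.4847 = 6.039.
n = 6.039² + 3 = 36.47 + 3 = 39.5.
Round up.

n = 40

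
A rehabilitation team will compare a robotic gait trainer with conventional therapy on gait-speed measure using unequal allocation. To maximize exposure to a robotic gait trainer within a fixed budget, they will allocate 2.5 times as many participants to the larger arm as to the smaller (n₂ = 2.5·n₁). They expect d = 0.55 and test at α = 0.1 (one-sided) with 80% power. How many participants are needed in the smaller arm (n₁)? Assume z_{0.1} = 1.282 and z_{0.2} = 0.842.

n₁ = 21

With allocation ratio k = n₂/n₁ = 2.5, Var(x̄₁−x̄₂) = σ²(1/n₁ + 1/(k·n₁)) = σ²·(k+1)/(k·n₁).
So n₁ = (1 + 1/k)·((z_{α} + z_β)/d)² = 1.400 × (2.124/0.55)².
n₁ = 1.400 × 14.91 = 20.9.
Round up: n₁ = 21, giving n₂ = ⌈2.5 × 21⌉ = ⌈52.5⌉ = 53.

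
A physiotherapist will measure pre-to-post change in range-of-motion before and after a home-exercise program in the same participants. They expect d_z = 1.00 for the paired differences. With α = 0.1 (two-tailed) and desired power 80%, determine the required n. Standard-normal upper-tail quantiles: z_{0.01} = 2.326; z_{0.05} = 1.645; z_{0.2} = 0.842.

n = 7 pairs

For a paired (one-sample on differences) test: n = ((z_{α/2} + z_β) / d)².
z_{α/2} + z_β = 1.645 + 0.842 = 2.487.
n = (2.487 / 1.00)² = 2.487² = 6.19.
Round up.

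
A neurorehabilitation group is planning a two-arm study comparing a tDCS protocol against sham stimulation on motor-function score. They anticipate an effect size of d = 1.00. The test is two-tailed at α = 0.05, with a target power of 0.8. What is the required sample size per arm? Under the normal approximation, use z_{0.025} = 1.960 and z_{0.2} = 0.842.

n = 16 per group

For two independent groups with equal n: n = 2·((z_{α/2} + z_β) / d)².
z_{α/2} + z_β = 1.960 + 0.842 = 2.802.
n = 2 × (2.802 / 1.00)² = 2 × 2.802² = 2 × 7.85 = 15.7.
Round up to the next whole participant.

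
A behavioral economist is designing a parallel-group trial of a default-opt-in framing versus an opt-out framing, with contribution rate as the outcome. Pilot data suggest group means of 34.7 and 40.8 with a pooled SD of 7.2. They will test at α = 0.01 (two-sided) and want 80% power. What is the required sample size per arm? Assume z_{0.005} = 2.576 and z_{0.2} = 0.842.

n = 33 per group

Cohen's d = |M₁ − M₂| / SD_pooled = |34.7 − 40.8| / 7.2 = 6.1 / 7.2 = 0.847.
For two independent groups with equal n: n = 2·((z_{α/2} + z_β) / d)².
z_{α/2} + z_β = 2.576 + 0.842 = 3.418.
n = 2 × (3.418 / 0.847)² = 2 × 4.035² = 2 × 16.28 = 32.6.
Round up to the next whole participant.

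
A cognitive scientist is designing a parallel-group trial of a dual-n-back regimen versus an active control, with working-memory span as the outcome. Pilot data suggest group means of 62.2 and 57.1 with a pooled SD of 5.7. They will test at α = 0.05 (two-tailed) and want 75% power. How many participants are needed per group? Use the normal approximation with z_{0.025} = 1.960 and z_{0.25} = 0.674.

n = 18 per group

Cohen's d = |M₁ − M₂| / SD_pooled = |62.2 − 57.1| / 5.7 = 5.1 / 5.7 = 0.895.
For two independent groups with equal n: n = 2·((z_{α/2} + z_β) / d)².
z_{α/2} + z_β = 1.960 + 0.674 = 2.634.
n = 2 × (2.634 / 0.895)² = 2 × 2.943² = 2 × 8.66 = 17.3.
Round up to the next whole participant.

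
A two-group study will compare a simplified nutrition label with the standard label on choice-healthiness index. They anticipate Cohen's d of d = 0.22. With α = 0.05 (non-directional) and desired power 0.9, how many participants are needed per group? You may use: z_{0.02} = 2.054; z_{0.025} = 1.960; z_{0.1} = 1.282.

n = 435 per group

For two independent groups with equal n: n = 2·((z_{α/2} + z_β) / d)².
z_{α/2} + z_β = 1.960 + 1.282 = 3.242.
n = 2 × (3.242 / 0.22)² = 2 × 14.736² = 2 × 217.16 = 434.3.
Round up to the next whole participant.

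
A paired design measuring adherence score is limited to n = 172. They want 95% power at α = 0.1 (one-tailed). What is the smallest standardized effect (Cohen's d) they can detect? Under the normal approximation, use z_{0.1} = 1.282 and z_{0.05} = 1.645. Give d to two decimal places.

For a single sample (or paired design) of n = 172: d_min = (z_{α} + z_β)/√n.
z-sum = 1.282 + 1.645 = 2.927.
d_min = 2.927 / √172 = 2.927 / 13.115 = 0.223.

d_min ≈ 0.22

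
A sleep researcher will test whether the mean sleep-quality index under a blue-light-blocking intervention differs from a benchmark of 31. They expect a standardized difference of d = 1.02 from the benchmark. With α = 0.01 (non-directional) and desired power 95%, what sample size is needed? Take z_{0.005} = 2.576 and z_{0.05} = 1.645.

For a one-sample test: n = ((z_{α/2} + z_β) / d)².
z_{α/2} + z_β = 2.576 + 1.645 = 4.221.
n = (4.221 / 1.02)² = 4.138² = 17.12.
Round up.

n = 18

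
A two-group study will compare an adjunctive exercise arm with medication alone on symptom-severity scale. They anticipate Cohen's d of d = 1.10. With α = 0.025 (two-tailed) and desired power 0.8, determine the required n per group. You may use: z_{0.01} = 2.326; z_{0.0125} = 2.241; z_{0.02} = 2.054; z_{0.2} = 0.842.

n = 16 per group

For two independent groups with equal n: n = 2·((z_{α/2} + z_β) / d)².
z_{α/2} + z_β = 2.241 + 0.842 = 3.083.
n = 2 × (3.083 / 1.10)² = 2 × 2.803² = 2 × 7.86 = 15.7.
Round up to the next whole participant.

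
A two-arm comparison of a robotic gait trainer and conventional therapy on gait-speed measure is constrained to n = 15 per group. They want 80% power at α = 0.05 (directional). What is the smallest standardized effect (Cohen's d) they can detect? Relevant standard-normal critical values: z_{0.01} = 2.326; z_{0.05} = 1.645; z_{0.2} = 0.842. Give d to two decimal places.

For two independent groups of n = 15 each: d_min = (z_{α} + z_β)·√(2/n).
z-sum = 1.645 + 0.842 = 2.487.
d_min = 2.487 × √(2/15) = 2.487 × 0.3651 = 0.908.

d_min ≈ 0.91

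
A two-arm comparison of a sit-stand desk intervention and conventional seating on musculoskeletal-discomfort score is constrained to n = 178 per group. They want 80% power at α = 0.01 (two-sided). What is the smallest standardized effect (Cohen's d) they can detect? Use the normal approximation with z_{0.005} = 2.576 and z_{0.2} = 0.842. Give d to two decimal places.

d_min ≈ 0.36

For two independent groups of n = 178 each: d_min = (z_{α/2} + z_β)·√(2/n).
z-sum = 2.576 + 0.842 = 3.418.
d_min = 3.418 × √(2/178) = 3.418 × 0.1060 = 0.362.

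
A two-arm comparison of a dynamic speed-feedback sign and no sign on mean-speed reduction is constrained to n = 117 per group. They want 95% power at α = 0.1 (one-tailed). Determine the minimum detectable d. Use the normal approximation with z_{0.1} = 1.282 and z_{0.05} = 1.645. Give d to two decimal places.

d_min ≈ 0.38

For two independent groups of n = 117 each: d_min = (z_{α} + z_β)·√(2/n).
z-sum = 1.282 + 1.645 = 2.927.
d_min = 2.927 × √(2/117) = 2.927 × 0.1307 = 0.383.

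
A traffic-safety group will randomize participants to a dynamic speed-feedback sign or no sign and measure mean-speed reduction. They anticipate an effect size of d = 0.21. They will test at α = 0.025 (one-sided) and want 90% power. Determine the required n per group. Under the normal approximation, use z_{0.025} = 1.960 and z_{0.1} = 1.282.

For two independent groups with equal n: n = 2·((z_{α} + z_β) / d)².
z_{α} + z_β = 1.960 + 1.282 = 3.242.
n = 2 × (3.242 / 0.21)² = 2 × 15.438² = 2 × 238.33 = 476.7.
Round up to the next whole participant.

n = 477 per group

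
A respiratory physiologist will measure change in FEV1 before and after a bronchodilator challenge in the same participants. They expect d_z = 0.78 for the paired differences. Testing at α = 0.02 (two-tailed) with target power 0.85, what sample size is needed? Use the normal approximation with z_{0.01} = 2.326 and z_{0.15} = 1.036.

n = 19 pairs

For a paired (one-sample on differences) test: n = ((z_{α/2} + z_β) / d)².
z_{α/2} + z_β = 2.326 + 1.036 = 3.362.
n = (3.362 / 0.78)² = 4.310² = 18.58.
Round up.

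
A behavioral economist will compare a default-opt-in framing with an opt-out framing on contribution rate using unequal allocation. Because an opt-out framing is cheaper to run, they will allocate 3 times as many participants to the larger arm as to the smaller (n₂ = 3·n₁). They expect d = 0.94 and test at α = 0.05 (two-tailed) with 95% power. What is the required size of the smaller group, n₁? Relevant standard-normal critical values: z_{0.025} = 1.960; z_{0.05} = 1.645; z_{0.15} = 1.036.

With allocation ratio k = n₂/n₁ = 3, Var(x̄₁−x̄₂) = σ²(1/n₁ + 1/(k·n₁)) = σ²·(k+1)/(k·n₁).
So n₁ = (1 + 1/k)·((z_{α/2} + z_β)/d)² = 1.333 × (3.605/0.94)².
n₁ = 1.333 × 14.71 = 19.6.
Round up: n₁ = 20, giving n₂ = 3 × 20 = 60.

n₁ = 20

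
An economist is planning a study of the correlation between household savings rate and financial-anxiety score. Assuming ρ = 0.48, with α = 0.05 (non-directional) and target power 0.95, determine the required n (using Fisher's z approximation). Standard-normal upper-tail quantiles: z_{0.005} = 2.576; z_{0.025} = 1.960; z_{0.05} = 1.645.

Fisher's z: C = ½·ln((1+r)/(1−r)) = ½·ln(2.8462) = 0.5230.
n = ((z_{α/2} + z_β)/C)² + 3.
(1.960 + 1.645) / 0.5230 = 3.605 / 0.5230 = 6.893.
n = 6.893² + 3 = 47.51 + 3 = 50.5.
Round up.

n = 51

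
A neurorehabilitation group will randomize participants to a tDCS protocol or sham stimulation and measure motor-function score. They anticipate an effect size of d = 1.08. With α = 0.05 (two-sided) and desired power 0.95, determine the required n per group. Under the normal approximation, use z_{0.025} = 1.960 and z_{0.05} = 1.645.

For two independent groups with equal n: n = 2·((z_{α/2} + z_β) / d)².
z_{α/2} + z_β = 1.960 + 1.645 = 3.605.
n = 2 × (3.605 / 1.08)² = 2 × 3.338² = 2 × 11.14 = 22.3.
Round up to the next whole participant.

n = 23 per group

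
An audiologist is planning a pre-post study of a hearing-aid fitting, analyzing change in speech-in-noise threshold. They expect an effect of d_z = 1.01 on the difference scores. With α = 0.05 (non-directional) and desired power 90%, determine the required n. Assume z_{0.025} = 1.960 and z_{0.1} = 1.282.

n = 11 pairs

For a paired (one-sample on differences) test: n = ((z_{α/2} + z_β) / d)².
z_{α/2} + z_β = 1.960 + 1.282 = 3.242.
n = (3.242 / 1.01)² = 3.210² = 10.30.
Round up.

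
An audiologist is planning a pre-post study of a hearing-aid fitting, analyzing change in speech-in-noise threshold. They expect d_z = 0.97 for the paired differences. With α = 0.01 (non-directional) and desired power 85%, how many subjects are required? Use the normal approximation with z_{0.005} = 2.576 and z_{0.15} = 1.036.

n = 14 pairs

For a paired (one-sample on differences) test: n = ((z_{α/2} + z_β) / d)².
z_{α/2} + z_β = 2.576 + 1.036 = 3.612.
n = (3.612 / 0.97)² = 3.724² = 13.87.
Round up.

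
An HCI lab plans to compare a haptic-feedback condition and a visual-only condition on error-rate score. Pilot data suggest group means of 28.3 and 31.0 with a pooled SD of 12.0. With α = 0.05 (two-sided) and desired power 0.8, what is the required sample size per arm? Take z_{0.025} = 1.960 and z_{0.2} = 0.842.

n = 311 per group

Cohen's d = |M₁ − M₂| / SD_pooled = |28.3 − 31.0| / 12.0 = 2.7 / 12.0 = 0.225.
For two independent groups with equal n: n = 2·((z_{α/2} + z_β) / d)².
z_{α/2} + z_β = 1.960 + 0.842 = 2.802.
n = 2 × (2.802 / 0.225)² = 2 × 12.453² = 2 × 155.09 = 310.2.
Round up to the next whole participant.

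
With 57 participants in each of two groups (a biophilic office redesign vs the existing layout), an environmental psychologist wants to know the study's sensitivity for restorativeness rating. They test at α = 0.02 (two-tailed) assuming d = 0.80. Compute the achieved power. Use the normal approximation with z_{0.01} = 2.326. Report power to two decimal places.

For two equal groups, power = Φ(d·√(n/2) − z_{α/2}).
d·√(n/2) = 0.80 × √(57/2) = 0.80 × 5.339 = 4.271.
z_β = 4.271 − 2.326 = 1.945.
Power = Φ(1.945) = 0.974.

power ≈ 0.97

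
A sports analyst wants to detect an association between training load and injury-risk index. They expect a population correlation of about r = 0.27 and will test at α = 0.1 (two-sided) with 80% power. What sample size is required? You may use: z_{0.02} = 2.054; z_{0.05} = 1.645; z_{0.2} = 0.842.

n = 84

Fisher's z: C = ½·ln((1+r)/(1−r)) = ½·ln(1.7397) = 0.2769.
n = ((z_{α/2} + z_β)/C)² + 3.
(1.645 + 0.842) / 0.2769 = 2.487 / 0.2769 = 8.982.
n = 8.982² + 3 = 80.67 + 3 = 83.7.
Round up.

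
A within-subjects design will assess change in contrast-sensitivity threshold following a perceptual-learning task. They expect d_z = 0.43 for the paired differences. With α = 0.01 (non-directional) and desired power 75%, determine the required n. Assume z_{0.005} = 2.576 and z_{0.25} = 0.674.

For a paired (one-sample on differences) test: n = ((z_{α/2} + z_β) / d)².
z_{α/2} + z_β = 2.576 + 0.674 = 3.250.
n = (3.250 / 0.43)² = 7.558² = 57.13.
Round up.

n = 58 pairs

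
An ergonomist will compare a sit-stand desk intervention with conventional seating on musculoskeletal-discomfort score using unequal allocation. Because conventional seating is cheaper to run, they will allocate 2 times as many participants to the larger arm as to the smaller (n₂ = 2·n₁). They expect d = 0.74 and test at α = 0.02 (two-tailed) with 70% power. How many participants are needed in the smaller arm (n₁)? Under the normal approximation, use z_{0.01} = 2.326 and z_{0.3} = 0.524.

n₁ = 23

With allocation ratio k = n₂/n₁ = 2, Var(x̄₁−x̄₂) = σ²(1/n₁ + 1/(k·n₁)) = σ²·(k+1)/(k·n₁).
So n₁ = (1 + 1/k)·((z_{α/2} + z_β)/d)² = 1.500 × (2.850/0.74)².
n₁ = 1.500 × 14.83 = 22.2.
Round up: n₁ = 23, giving n₂ = 2 × 23 = 46.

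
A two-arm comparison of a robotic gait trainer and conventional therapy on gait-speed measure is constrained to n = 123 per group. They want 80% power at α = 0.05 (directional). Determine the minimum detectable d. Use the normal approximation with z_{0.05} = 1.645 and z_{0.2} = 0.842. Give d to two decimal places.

For two independent groups of n = 123 each: d_min = (z_{α} + z_β)·√(2/n).
z-sum = 1.645 + 0.842 = 2.487.
d_min = 2.487 × √(2/123) = 2.487 × 0.1275 = 0.317.

d_min ≈ 0.32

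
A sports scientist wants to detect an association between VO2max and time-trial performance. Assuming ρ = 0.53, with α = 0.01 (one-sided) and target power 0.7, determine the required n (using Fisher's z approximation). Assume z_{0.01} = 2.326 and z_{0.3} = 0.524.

Fisher's z: C = ½·ln((1+r)/(1−r)) = ½·ln(3.2553) = 0.5901.
n = ((z_{α} + z_β)/C)² + 3.
(2.326 + 0.524) / 0.5901 = 2.850 / 0.5901 = 4.830.
n = 4.830² + 3 = 23.33 + 3 = 26.3.
Round up.

n = 27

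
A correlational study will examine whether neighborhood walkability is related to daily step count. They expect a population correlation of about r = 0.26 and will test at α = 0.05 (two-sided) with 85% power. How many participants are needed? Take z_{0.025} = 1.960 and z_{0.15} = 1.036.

n = 130

Fisher's z: C = ½·ln((1+r)/(1−r)) = ½·ln(1.7027) = 0.2661.
n = ((z_{α/2} + z_β)/C)² + 3.
(1.960 + 1.036) / 0.2661 = 2.996 / 0.2661 = 11.259.
n = 11.259² + 3 = 126.76 + 3 = 129.8.
Round up.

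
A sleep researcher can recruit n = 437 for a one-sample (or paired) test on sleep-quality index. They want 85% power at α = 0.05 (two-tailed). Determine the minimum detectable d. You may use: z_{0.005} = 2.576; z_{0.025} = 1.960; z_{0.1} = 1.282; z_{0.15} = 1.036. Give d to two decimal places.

For a single sample (or paired design) of n = 437: d_min = (z_{α/2} + z_β)/√n.
z-sum = 1.960 + 1.036 = 2.996.
d_min = 2.996 / √437 = 2.996 / 20.905 = 0.143.

d_min ≈ 0.14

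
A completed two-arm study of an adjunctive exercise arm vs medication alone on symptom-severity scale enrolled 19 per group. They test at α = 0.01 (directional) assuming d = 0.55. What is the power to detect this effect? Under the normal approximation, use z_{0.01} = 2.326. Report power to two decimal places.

For two equal groups, power = Φ(d·√(n/2) − z_{α}).
d·√(n/2) = 0.55 × √(19/2) = 0.55 × 3.082 = 1.695.
z_β = 1.695 − 2.326 = -0.631.
Power = Φ(-0.631) = 0.264.

power ≈ 0.26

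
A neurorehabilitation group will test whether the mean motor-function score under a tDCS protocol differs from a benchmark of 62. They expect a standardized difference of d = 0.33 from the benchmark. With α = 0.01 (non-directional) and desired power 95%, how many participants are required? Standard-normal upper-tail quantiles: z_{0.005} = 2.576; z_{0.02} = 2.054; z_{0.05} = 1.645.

For a one-sample test: n = ((z_{α/2} + z_β) / d)².
z_{α/2} + z_β = 2.576 + 1.645 = 4.221.
n = (4.221 / 0.33)² = 12.791² = 163.61.
Round up.

n = 164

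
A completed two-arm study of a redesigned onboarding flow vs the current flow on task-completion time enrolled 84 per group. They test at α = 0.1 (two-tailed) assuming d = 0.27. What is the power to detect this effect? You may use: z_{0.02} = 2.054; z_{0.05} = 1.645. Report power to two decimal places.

power ≈ 0.54

For two equal groups, power = Φ(d·√(n/2) − z_{α/2}).
d·√(n/2) = 0.27 × √(84/2) = 0.27 × 6.481 = 1.750.
z_β = 1.750 − 1.645 = 0.105.
Power = Φ(0.105) = 0.542.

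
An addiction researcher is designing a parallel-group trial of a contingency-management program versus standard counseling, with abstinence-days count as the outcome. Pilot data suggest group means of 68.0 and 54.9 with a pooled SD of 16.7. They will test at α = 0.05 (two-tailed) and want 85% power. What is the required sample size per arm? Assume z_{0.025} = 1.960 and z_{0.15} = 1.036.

Cohen's d = |M₁ − M₂| / SD_pooled = |68.0 − 54.9| / 16.7 = 13.1 / 16.7 = 0.784.
For two independent groups with equal n: n = 2·((z_{α/2} + z_β) / d)².
z_{α/2} + z_β = 1.960 + 1.036 = 2.996.
n = 2 × (2.996 / 0.784)² = 2 × 3.821² = 2 × 14.60 = 29.2.
Round up to the next whole participant.

n = 30 per group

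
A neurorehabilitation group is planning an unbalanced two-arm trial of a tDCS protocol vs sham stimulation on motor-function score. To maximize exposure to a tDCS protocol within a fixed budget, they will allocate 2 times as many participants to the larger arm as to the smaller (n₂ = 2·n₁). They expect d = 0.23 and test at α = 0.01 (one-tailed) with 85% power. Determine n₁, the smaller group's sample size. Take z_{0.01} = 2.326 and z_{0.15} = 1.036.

n₁ = 321

With allocation ratio k = n₂/n₁ = 2, Var(x̄₁−x̄₂) = σ²(1/n₁ + 1/(k·n₁)) = σ²·(k+1)/(k·n₁).
So n₁ = (1 + 1/k)·((z_{α} + z_β)/d)² = 1.500 × (3.362/0.23)².
n₁ = 1.500 × 213.67 = 320.5.
Round up: n₁ = 321, giving n₂ = 2 × 321 = 642.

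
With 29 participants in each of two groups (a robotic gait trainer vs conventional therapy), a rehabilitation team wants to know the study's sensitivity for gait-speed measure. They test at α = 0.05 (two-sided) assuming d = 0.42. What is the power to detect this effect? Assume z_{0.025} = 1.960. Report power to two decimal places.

power ≈ 0.36

For two equal groups, power = Φ(d·√(n/2) − z_{α/2}).
d·√(n/2) = 0.42 × √(29/2) = 0.42 × 3.808 = 1.599.
z_β = 1.599 − 1.960 = -0.361.
Power = Φ(-0.361) = 0.359.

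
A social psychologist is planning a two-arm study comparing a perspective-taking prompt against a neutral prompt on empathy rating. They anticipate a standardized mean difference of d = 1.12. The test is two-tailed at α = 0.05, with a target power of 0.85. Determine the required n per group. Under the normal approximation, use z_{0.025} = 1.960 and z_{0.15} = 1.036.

n = 15 per group

For two independent groups with equal n: n = 2·((z_{α/2} + z_β) / d)².
z_{α/2} + z_β = 1.960 + 1.036 = 2.996.
n = 2 × (2.996 / 1.12)² = 2 × 2.675² = 2 × 7.16 = 14.3.
Round up to the next whole participant.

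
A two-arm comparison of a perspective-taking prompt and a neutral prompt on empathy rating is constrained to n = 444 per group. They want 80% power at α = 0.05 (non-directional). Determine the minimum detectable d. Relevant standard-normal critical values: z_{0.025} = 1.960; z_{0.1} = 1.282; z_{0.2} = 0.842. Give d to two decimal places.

For two independent groups of n = 444 each: d_min = (z_{α/2} + z_β)·√(2/n).
z-sum = 1.960 + 0.842 = 2.802.
d_min = 2.802 × √(2/444) = 2.802 × 0.0671 = 0.188.

d_min ≈ 0.19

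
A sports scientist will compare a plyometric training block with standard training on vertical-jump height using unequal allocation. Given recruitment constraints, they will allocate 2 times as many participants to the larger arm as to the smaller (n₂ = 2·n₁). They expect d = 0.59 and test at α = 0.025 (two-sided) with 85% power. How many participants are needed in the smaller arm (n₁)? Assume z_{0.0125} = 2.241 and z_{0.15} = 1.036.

With allocation ratio k = n₂/n₁ = 2, Var(x̄₁−x̄₂) = σ²(1/n₁ + 1/(k·n₁)) = σ²·(k+1)/(k·n₁).
So n₁ = (1 + 1/k)·((z_{α/2} + z_β)/d)² = 1.500 × (3.277/0.59)².
n₁ = 1.500 × 30.85 = 46.3.
Round up: n₁ = 47, giving n₂ = 2 × 47 = 94.

n₁ = 47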